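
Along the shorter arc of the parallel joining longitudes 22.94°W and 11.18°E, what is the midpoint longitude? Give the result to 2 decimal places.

5.88°W

Signed shortest Δλ from -22.94° to +11.18° is +34.12°.
Midpoint longitude = -22.94° + (+34.12°)/2 = -22.94° + 17.06° = -5.88°.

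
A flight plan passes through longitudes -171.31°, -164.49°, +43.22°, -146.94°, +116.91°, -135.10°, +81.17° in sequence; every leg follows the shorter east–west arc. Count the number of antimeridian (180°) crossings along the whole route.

5

Leg 1: -171.31° → -164.49°, shortest Δλ = 6.82° (east) — does not cross 180°.
Leg 2: -164.49° → +43.22°, shortest Δλ = -152.29° (west) — crosses 180°.
Leg 3: +43.22° → -146.94°, shortest Δλ = 169.84° (east) — crosses 180°.
Leg 4: -146.94° → +116.91°, shortest Δλ = -96.15° (west) — crosses 180°.
Leg 5: +116.91° → -135.10°, shortest Δλ = 107.99° (east) — crosses 180°.
Leg 6: -135.10° → +81.17°, shortest Δλ = -143.73° (west) — crosses 180°.
Total crossings: 5.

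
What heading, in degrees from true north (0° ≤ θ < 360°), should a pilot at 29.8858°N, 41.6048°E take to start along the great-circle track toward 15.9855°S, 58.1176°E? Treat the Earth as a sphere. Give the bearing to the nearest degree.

Δλ = 58.1176 − 41.6048 = 16.5128°.
θ = atan2( sin Δλ · cos φ₂ , cos φ₁ · sin φ₂ − sin φ₁ · cos φ₂ · cos Δλ )
  = atan2(0.27324, -0.69802) = 158.622° → normalised to [0°, 360°): 158.622°.

159°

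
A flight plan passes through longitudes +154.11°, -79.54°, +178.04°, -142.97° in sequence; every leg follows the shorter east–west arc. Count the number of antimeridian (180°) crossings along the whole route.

Leg 1: +154.11° → -79.54°, shortest Δλ = 126.35° (east) — crosses 180°.
Leg 2: -79.54° → +178.04°, shortest Δλ = -102.42° (west) — crosses 180°.
Leg 3: +178.04° → -142.97°, shortest Δλ = 38.99° (east) — crosses 180°.
Total crossings: 3.

3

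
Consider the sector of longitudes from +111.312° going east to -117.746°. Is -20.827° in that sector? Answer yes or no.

No

Band width going east from +111.312° to -117.746°: ((-117.746 − 111.312) mod 360) = 130.942°.
Offset of -20.827° east of the west edge: ((-20.827 − 111.312) mod 360) = 227.861°.
227.861° > 130.942° ⇒ outside.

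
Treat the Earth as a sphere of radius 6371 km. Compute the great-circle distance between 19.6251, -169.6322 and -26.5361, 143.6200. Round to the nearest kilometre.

Δλ = 143.6200 − -169.6322 = 313.2522°; wrapped into (−180°, 180°]: -46.7478°.
Δφ = -26.5361 − 19.6251 = -46.1612°.
a = sin²(Δφ/2) + cos φ₁ · cos φ₂ · sin²(Δλ/2) = 0.286318.
c = 2·atan2(√a, √(1−a)) = 1.12922 rad → d = 6371·c ≈ 7194.27 km.

7194 km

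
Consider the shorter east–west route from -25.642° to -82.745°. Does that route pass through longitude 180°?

No

Signed shortest Δλ = ((-82.745 − -25.642 + 180) mod 360) − 180 = -57.103°.
Going west by 57.103° from -25.642° reaches -82.745° without touching 180°.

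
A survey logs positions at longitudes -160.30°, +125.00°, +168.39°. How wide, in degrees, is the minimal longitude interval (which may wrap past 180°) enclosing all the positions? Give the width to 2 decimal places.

Sort the longitudes: -160.30°, +125.00°, +168.39°.
Eastward gaps between consecutive values (wrapping around): 285.30°, 43.39°, 31.31°.
Largest gap = 285.30° ⇒ minimal covering band is its complement: 360° − 285.30° = 74.70°.
Band runs from +125.00° eastward to -160.30°, crossing the antimeridian.

74.70°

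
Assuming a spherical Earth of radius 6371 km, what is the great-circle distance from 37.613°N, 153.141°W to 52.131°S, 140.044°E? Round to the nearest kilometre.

11884 km

Δλ = 140.044 − -153.141 = 293.185°; wrapped into (−180°, 180°]: -66.815°.
Δφ = -52.131 − 37.613 = -89.744°.
a = sin²(Δφ/2) + cos φ₁ · cos φ₂ · sin²(Δλ/2) = 0.645178.
c = 2·atan2(√a, √(1−a)) = 1.86540 rad → d = 6371·c ≈ 11884.43 km.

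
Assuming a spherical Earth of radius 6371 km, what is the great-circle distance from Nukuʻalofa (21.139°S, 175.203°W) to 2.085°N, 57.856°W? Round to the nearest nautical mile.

6976 nmi

Δλ = -57.856 − -175.203 = 117.347°.
Δφ = 2.085 − -21.139 = 23.224°.
a = sin²(Δφ/2) + cos φ₁ · cos φ₂ · sin²(Δλ/2) = 0.720651.
c = 2·atan2(√a, √(1−a)) = 2.02785 rad → d = 6371·c ≈ 12919.41 km ≈ 6975.92 nmi.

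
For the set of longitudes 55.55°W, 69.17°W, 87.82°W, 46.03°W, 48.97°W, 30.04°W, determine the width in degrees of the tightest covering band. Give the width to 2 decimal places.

Sort the longitudes: -87.82°, -69.17°, -55.55°, -48.97°, -46.03°, -30.04°.
Eastward gaps between consecutive values (wrapping around): 18.65°, 13.62°, 6.58°, 2.94°, 15.99°, 302.22°.
Largest gap = 302.22° ⇒ minimal covering band is its complement: 360° − 302.22° = 57.78°.
Band runs from -87.82° eastward to -30.04°.

57.78°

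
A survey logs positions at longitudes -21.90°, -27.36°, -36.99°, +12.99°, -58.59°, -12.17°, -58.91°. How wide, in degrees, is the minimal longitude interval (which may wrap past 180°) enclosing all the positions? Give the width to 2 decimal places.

71.90°

Sort the longitudes: -58.91°, -58.59°, -36.99°, -27.36°, -21.90°, -12.17°, +12.99°.
Eastward gaps between consecutive values (wrapping around): 0.32°, 21.60°, 9.63°, 5.46°, 9.73°, 25.16°, 288.10°.
Largest gap = 288.10° ⇒ minimal covering band is its complement: 360° − 288.10° = 71.90°.
Band runs from -58.91° eastward to +12.99°.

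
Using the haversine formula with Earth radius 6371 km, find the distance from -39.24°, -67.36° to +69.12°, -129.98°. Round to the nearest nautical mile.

7064 nmi

Δλ = -129.98 − -67.36 = -62.62°.
Δφ = 69.12 − -39.24 = 108.36°.
a = sin²(Δφ/2) + cos φ₁ · cos φ₂ · sin²(Δλ/2) = 0.732040.
c = 2·atan2(√a, √(1−a)) = 2.05339 rad → d = 6371·c ≈ 13082.16 km ≈ 7063.80 nmi.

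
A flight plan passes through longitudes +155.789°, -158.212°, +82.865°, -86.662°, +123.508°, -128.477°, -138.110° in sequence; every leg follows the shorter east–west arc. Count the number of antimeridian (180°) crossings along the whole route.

4

Leg 1: +155.789° → -158.212°, shortest Δλ = 45.999° (east) — crosses 180°.
Leg 2: -158.212° → +82.865°, shortest Δλ = -118.923° (west) — crosses 180°.
Leg 3: +82.865° → -86.662°, shortest Δλ = -169.527° (west) — does not cross 180°.
Leg 4: -86.662° → +123.508°, shortest Δλ = -149.83° (west) — crosses 180°.
Leg 5: +123.508° → -128.477°, shortest Δλ = 108.015° (east) — crosses 180°.
Leg 6: -128.477° → -138.110°, shortest Δλ = -9.633° (west) — does not cross 180°.
Total crossings: 4.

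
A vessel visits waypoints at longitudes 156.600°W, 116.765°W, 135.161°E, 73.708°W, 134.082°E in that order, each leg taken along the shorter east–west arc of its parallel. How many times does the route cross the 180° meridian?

Leg 1: -156.600° → -116.765°, shortest Δλ = 39.835° (east) — does not cross 180°.
Leg 2: -116.765° → +135.161°, shortest Δλ = -108.074° (west) — crosses 180°.
Leg 3: +135.161° → -73.708°, shortest Δλ = 151.131° (east) — crosses 180°.
Leg 4: -73.708° → +134.082°, shortest Δλ = -152.21° (west) — crosses 180°.
Total crossings: 3.

3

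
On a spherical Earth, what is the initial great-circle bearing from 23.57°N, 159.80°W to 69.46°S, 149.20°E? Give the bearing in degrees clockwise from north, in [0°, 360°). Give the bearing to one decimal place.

Δλ = 149.20 − -159.80 = 309.00°; wrapped into (−180°, 180°]: -51.00°.
θ = atan2( sin Δλ · cos φ₂ , cos φ₁ · sin φ₂ − sin φ₁ · cos φ₂ · cos Δλ )
  = atan2(-0.27267, -0.94660) = -163.931° → normalised to [0°, 360°): 196.069°.

196.1°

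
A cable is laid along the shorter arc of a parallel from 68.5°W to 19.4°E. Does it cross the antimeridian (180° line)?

No

Signed shortest Δλ = ((19.4 − -68.5 + 180) mod 360) − 180 = 87.9°.
Going east by 87.9° from -68.5° reaches +19.4° without touching 180°.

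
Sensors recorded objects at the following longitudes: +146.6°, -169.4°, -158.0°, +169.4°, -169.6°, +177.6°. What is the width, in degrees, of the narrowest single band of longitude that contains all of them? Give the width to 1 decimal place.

Sort the longitudes: -169.6°, -169.4°, -158.0°, +146.6°, +169.4°, +177.6°.
Eastward gaps between consecutive values (wrapping around): 0.2°, 11.4°, 304.6°, 22.8°, 8.2°, 12.8°.
Largest gap = 304.6° ⇒ minimal covering band is its complement: 360° − 304.6° = 55.4°.
Band runs from +146.6° eastward to -158.0°, crossing the antimeridian.

55.4°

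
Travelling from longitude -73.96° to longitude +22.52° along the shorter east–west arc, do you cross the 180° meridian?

Signed shortest Δλ = ((22.52 − -73.96 + 180) mod 360) − 180 = 96.48°.
Going east by 96.48° from -73.96° reaches +22.52° without touching 180°.

No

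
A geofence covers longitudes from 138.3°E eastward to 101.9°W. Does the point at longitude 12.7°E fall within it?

Band width going east from +138.3° to -101.9°: ((-101.9 − 138.3) mod 360) = 119.8°.
Offset of +12.7° east of the west edge: ((12.7 − 138.3) mod 360) = 234.4°.
234.4° > 119.8° ⇒ outside.

No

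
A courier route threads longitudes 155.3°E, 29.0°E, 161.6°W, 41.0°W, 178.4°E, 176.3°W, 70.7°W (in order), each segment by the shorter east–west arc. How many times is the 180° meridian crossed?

Leg 1: +155.3° → +29.0°, shortest Δλ = -126.3° (west) — does not cross 180°.
Leg 2: +29.0° → -161.6°, shortest Δλ = 169.4° (east) — crosses 180°.
Leg 3: -161.6° → -41.0°, shortest Δλ = 120.6° (east) — does not cross 180°.
Leg 4: -41.0° → +178.4°, shortest Δλ = -140.6° (west) — crosses 180°.
Leg 5: +178.4° → -176.3°, shortest Δλ = 5.3° (east) — crosses 180°.
Leg 6: -176.3° → -70.7°, shortest Δλ = 105.6° (east) — does not cross 180°.
Total crossings: 3.

3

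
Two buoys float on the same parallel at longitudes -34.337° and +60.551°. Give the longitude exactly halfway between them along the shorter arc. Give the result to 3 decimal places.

Signed shortest Δλ from -34.337° to +60.551° is +94.888°.
Midpoint longitude = -34.337° + (+94.888°)/2 = -34.337° + 47.444° = +13.107°.

+13.107°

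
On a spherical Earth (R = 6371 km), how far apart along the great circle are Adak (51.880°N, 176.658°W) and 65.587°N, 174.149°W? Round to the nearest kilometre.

1531 km

Δλ = -174.149 − -176.658 = 2.509°.
Δφ = 65.587 − 51.880 = 13.707°.
a = sin²(Δφ/2) + cos φ₁ · cos φ₂ · sin²(Δλ/2) = 0.014362.
c = 2·atan2(√a, √(1−a)) = 0.24026 rad → d = 6371·c ≈ 1530.71 km.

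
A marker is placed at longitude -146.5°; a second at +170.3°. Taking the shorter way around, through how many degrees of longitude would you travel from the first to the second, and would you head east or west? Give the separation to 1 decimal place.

Raw difference: 170.3 − -146.5 = 316.8°.
Normalise into (−180°, 180°]: 316.8° − 360° = -43.2°.
Negative ⇒ the second point lies to the west; separation 43.2°.

43.2° west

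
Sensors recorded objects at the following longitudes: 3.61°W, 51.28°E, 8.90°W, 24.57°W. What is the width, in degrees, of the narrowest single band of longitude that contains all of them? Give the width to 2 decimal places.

Sort the longitudes: -24.57°, -8.90°, -3.61°, +51.28°.
Eastward gaps between consecutive values (wrapping around): 15.67°, 5.29°, 54.89°, 284.15°.
Largest gap = 284.15° ⇒ minimal covering band is its complement: 360° − 284.15° = 75.85°.
Band runs from -24.57° eastward to +51.28°.

75.85°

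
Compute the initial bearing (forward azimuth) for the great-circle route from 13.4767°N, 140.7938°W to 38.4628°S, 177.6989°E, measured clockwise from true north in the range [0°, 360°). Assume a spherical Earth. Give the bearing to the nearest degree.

215°

Δλ = 177.6989 − -140.7938 = 318.4927°; wrapped into (−180°, 180°]: -41.5073°.
θ = atan2( sin Δλ · cos φ₂ , cos φ₁ · sin φ₂ − sin φ₁ · cos φ₂ · cos Δλ )
  = atan2(-0.51891, -0.74153) = -145.016° → normalised to [0°, 360°): 214.984°.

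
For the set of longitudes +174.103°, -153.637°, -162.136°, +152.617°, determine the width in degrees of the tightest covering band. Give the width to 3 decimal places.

Sort the longitudes: -162.136°, -153.637°, +152.617°, +174.103°.
Eastward gaps between consecutive values (wrapping around): 8.499°, 306.254°, 21.486°, 23.761°.
Largest gap = 306.254° ⇒ minimal covering band is its complement: 360° − 306.254° = 53.746°.
Band runs from +152.617° eastward to -153.637°, crossing the antimeridian.

53.746°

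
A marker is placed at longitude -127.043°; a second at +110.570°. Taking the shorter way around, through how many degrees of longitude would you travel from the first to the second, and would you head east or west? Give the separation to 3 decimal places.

122.387° west

Raw difference: 110.570 − -127.043 = 237.613°.
Normalise into (−180°, 180°]: 237.613° − 360° = -122.387°.
Negative ⇒ the second point lies to the west; separation 122.387°.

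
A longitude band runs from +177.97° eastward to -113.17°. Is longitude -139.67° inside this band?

Yes

Band width going east from +177.97° to -113.17°: ((-113.17 − 177.97) mod 360) = 68.86°.
Offset of -139.67° east of the west edge: ((-139.67 − 177.97) mod 360) = 42.36°.
42.36° ≤ 68.86° ⇒ inside.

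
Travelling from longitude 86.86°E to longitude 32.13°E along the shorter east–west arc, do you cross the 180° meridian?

No

Signed shortest Δλ = ((32.13 − 86.86 + 180) mod 360) − 180 = -54.73°.
Going west by 54.73° from +86.86° reaches +32.13° without touching 180°.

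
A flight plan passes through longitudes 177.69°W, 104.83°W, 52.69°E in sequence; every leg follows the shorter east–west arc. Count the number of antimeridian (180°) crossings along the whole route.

Leg 1: -177.69° → -104.83°, shortest Δλ = 72.86° (east) — does not cross 180°.
Leg 2: -104.83° → +52.69°, shortest Δλ = 157.52° (east) — does not cross 180°.
Total crossings: 0.

0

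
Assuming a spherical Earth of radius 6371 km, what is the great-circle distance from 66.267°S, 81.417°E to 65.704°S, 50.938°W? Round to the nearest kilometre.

Δλ = -50.938 − 81.417 = -132.355°.
Δφ = -65.704 − -66.267 = 0.563°.
a = sin²(Δφ/2) + cos φ₁ · cos φ₂ · sin²(Δλ/2) = 0.138607.
c = 2·atan2(√a, √(1−a)) = 0.76297 rad → d = 6371·c ≈ 4860.89 km.

4861 km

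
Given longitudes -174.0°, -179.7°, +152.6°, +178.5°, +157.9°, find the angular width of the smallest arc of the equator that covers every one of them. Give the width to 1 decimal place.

Sort the longitudes: -179.7°, -174.0°, +152.6°, +157.9°, +178.5°.
Eastward gaps between consecutive values (wrapping around): 5.7°, 326.6°, 5.3°, 20.6°, 1.8°.
Largest gap = 326.6° ⇒ minimal covering band is its complement: 360° − 326.6° = 33.4°.
Band runs from +152.6° eastward to -174.0°, crossing the antimeridian.

33.4°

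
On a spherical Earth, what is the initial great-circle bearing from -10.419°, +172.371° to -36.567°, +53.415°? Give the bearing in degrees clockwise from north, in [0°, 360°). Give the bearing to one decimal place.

Δλ = 53.415 − 172.371 = -118.956°.
θ = atan2( sin Δλ · cos φ₂ , cos φ₁ · sin φ₂ − sin φ₁ · cos φ₂ · cos Δλ )
  = atan2(-0.70276, -0.65626) = -133.040° → normalised to [0°, 360°): 226.960°.

227.0°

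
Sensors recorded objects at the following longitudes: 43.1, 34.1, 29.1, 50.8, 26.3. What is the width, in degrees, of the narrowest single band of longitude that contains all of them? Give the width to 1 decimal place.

Sort the longitudes: +26.3°, +29.1°, +34.1°, +43.1°, +50.8°.
Eastward gaps between consecutive values (wrapping around): 2.8°, 5.0°, 9.0°, 7.7°, 335.5°.
Largest gap = 335.5° ⇒ minimal covering band is its complement: 360° − 335.5° = 24.5°.
Band runs from +26.3° eastward to +50.8°.

24.5°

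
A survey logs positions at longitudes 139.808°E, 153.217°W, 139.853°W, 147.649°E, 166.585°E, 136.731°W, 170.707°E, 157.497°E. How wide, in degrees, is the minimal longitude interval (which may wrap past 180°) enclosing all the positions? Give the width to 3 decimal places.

83.461°

Sort the longitudes: -153.217°, -139.853°, -136.731°, +139.808°, +147.649°, +157.497°, +166.585°, +170.707°.
Eastward gaps between consecutive values (wrapping around): 13.364°, 3.122°, 276.539°, 7.841°, 9.848°, 9.088°, 4.122°, 36.076°.
Largest gap = 276.539° ⇒ minimal covering band is its complement: 360° − 276.539° = 83.461°.
Band runs from +139.808° eastward to -136.731°, crossing the antimeridian.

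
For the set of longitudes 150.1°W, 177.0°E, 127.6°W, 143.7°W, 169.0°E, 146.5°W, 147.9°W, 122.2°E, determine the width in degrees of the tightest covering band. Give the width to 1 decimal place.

110.2°

Sort the longitudes: -150.1°, -147.9°, -146.5°, -143.7°, -127.6°, +122.2°, +169.0°, +177.0°.
Eastward gaps between consecutive values (wrapping around): 2.2°, 1.4°, 2.8°, 16.1°, 249.8°, 46.8°, 8.0°, 32.9°.
Largest gap = 249.8° ⇒ minimal covering band is its complement: 360° − 249.8° = 110.2°.
Band runs from +122.2° eastward to -127.6°, crossing the antimeridian.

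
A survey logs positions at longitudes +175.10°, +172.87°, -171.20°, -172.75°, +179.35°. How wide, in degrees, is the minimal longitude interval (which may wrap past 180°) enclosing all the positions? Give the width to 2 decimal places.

Sort the longitudes: -172.75°, -171.20°, +172.87°, +175.10°, +179.35°.
Eastward gaps between consecutive values (wrapping around): 1.55°, 344.07°, 2.23°, 4.25°, 7.90°.
Largest gap = 344.07° ⇒ minimal covering band is its complement: 360° − 344.07° = 15.93°.
Band runs from +172.87° eastward to -171.20°, crossing the antimeridian.

15.93°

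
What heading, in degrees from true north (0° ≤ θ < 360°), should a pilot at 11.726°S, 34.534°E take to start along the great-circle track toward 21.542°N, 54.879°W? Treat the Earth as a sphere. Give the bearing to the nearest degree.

291°

Δλ = -54.879 − 34.534 = -89.413°.
θ = atan2( sin Δλ · cos φ₂ , cos φ₁ · sin φ₂ − sin φ₁ · cos φ₂ · cos Δλ )
  = atan2(-0.93010, 0.36146) = -68.763° → normalised to [0°, 360°): 291.237°.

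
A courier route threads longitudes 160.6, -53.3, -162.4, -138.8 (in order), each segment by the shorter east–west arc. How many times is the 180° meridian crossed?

Leg 1: +160.6° → -53.3°, shortest Δλ = 146.1° (east) — crosses 180°.
Leg 2: -53.3° → -162.4°, shortest Δλ = -109.1° (west) — does not cross 180°.
Leg 3: -162.4° → -138.8°, shortest Δλ = 23.6° (east) — does not cross 180°.
Total crossings: 1.

1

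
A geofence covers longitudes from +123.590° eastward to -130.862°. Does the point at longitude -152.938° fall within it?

Band width going east from +123.590° to -130.862°: ((-130.862 − 123.590) mod 360) = 105.548°.
Offset of -152.938° east of the west edge: ((-152.938 − 123.590) mod 360) = 83.472°.
83.472° ≤ 105.548° ⇒ inside.

Yes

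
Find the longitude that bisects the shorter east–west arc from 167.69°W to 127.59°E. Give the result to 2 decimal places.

Signed shortest Δλ from -167.69° to +127.59° is -64.72°.
Midpoint longitude = -167.69° + (-64.72°)/2 = -167.69° − 32.36° = -200.05°.
Normalise into (−180°, 180°]: +159.95°.
(The naïve average (-167.69 + +127.59)/2 = -20.05° is on the wrong side of the globe.)

159.95°E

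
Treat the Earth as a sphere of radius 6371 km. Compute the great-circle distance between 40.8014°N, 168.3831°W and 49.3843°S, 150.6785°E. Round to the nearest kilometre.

Δλ = 150.6785 − -168.3831 = 319.0616°; wrapped into (−180°, 180°]: -40.9384°.
Δφ = -49.3843 − 40.8014 = -90.1857°.
a = sin²(Δφ/2) + cos φ₁ · cos φ₂ · sin²(Δλ/2) = 0.561884.
c = 2·atan2(√a, √(1−a)) = 1.69488 rad → d = 6371·c ≈ 10798.10 km.

10798 km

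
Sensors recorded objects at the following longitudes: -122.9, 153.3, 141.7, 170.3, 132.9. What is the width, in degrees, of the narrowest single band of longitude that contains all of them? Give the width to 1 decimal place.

104.2°

Sort the longitudes: -122.9°, +132.9°, +141.7°, +153.3°, +170.3°.
Eastward gaps between consecutive values (wrapping around): 255.8°, 8.8°, 11.6°, 17.0°, 66.8°.
Largest gap = 255.8° ⇒ minimal covering band is its complement: 360° − 255.8° = 104.2°.
Band runs from +132.9° eastward to -122.9°, crossing the antimeridian.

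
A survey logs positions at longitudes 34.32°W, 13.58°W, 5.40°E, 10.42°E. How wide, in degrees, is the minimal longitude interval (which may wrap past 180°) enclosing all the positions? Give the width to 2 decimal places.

Sort the longitudes: -34.32°, -13.58°, +5.40°, +10.42°.
Eastward gaps between consecutive values (wrapping around): 20.74°, 18.98°, 5.02°, 315.26°.
Largest gap = 315.26° ⇒ minimal covering band is its complement: 360° − 315.26° = 44.74°.
Band runs from -34.32° eastward to +10.42°.

44.74°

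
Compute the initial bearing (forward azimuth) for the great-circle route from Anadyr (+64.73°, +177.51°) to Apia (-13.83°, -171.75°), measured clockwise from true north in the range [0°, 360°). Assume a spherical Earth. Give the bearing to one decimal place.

Δλ = -171.75 − 177.51 = -349.26°; wrapped into (−180°, 180°]: 10.74°.
θ = atan2( sin Δλ · cos φ₂ , cos φ₁ · sin φ₂ − sin φ₁ · cos φ₂ · cos Δλ )
  = atan2(0.18095, -0.96475) = 169.377° → normalised to [0°, 360°): 169.377°.

169.4°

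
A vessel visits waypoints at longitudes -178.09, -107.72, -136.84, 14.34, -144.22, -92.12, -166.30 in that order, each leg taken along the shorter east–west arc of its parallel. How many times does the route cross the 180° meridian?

Leg 1: -178.09° → -107.72°, shortest Δλ = 70.37° (east) — does not cross 180°.
Leg 2: -107.72° → -136.84°, shortest Δλ = -29.12° (west) — does not cross 180°.
Leg 3: -136.84° → +14.34°, shortest Δλ = 151.18° (east) — does not cross 180°.
Leg 4: +14.34° → -144.22°, shortest Δλ = -158.56° (west) — does not cross 180°.
Leg 5: -144.22° → -92.12°, shortest Δλ = 52.1° (east) — does not cross 180°.
Leg 6: -92.12° → -166.30°, shortest Δλ = -74.18° (west) — does not cross 180°.
Total crossings: 0.

0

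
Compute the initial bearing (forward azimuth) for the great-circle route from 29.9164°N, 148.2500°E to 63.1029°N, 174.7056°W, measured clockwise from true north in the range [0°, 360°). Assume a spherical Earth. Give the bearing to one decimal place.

Δλ = -174.7056 − 148.2500 = -322.9556°; wrapped into (−180°, 180°]: 37.0444°.
θ = atan2( sin Δλ · cos φ₂ , cos φ₁ · sin φ₂ − sin φ₁ · cos φ₂ · cos Δλ )
  = atan2(0.27253, 0.59290) = 24.686° → normalised to [0°, 360°): 24.686°.

24.7°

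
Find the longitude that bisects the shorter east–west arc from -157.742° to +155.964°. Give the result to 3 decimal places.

Signed shortest Δλ from -157.742° to +155.964° is -46.294°.
Midpoint longitude = -157.742° + (-46.294°)/2 = -157.742° − 23.147° = -180.889°.
Normalise into (−180°, 180°]: +179.111°.
(The naïve average (-157.742 + +155.964)/2 = -0.889° is on the wrong side of the globe.)

+179.111°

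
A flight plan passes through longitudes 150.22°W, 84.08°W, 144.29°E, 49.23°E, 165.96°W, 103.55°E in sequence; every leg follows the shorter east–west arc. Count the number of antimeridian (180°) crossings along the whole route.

Leg 1: -150.22° → -84.08°, shortest Δλ = 66.14° (east) — does not cross 180°.
Leg 2: -84.08° → +144.29°, shortest Δλ = -131.63° (west) — crosses 180°.
Leg 3: +144.29° → +49.23°, shortest Δλ = -95.06° (west) — does not cross 180°.
Leg 4: +49.23° → -165.96°, shortest Δλ = 144.81° (east) — crosses 180°.
Leg 5: -165.96° → +103.55°, shortest Δλ = -90.49° (west) — crosses 180°.
Total crossings: 3.

3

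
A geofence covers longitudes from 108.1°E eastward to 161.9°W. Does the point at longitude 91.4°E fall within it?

Band width going east from +108.1° to -161.9°: ((-161.9 − 108.1) mod 360) = 90.0°.
Offset of +91.4° east of the west edge: ((91.4 − 108.1) mod 360) = 343.3°.
343.3° > 90.0° ⇒ outside.

No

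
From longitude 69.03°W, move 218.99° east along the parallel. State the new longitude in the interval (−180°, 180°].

149.96°E

Start at -69.03°; shift +218.99° → +149.96°.
+149.96° already lies in (−180°, 180°].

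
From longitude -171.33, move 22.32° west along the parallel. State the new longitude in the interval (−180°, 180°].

+166.35°

Start at -171.33°; shift −22.32° → -193.65°.
-193.65° lies outside (−180°, 180°]; add 360° → +166.35°.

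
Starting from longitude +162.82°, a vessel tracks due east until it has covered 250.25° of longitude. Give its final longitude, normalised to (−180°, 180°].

Start at +162.82°; shift +250.25° → +413.07°.
+413.07° lies outside (−180°, 180°]; subtract 360° → +53.07°.

+53.07°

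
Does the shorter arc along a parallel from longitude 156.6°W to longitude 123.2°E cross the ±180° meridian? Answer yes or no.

Naïve |123.2 − -156.6| = 279.8° > 180°, so the shorter arc goes the other way round — across 180°.
Signed shortest Δλ = ((123.2 − -156.6 + 180) mod 360) − 180 = -80.2°.
Going west by 80.2° from -156.6° passes through 180° before reaching +123.2°.

Yes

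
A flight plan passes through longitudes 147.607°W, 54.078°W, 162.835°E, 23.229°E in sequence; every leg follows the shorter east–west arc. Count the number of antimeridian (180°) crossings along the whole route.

1

Leg 1: -147.607° → -54.078°, shortest Δλ = 93.529° (east) — does not cross 180°.
Leg 2: -54.078° → +162.835°, shortest Δλ = -143.087° (west) — crosses 180°.
Leg 3: +162.835° → +23.229°, shortest Δλ = -139.606° (west) — does not cross 180°.
Total crossings: 1.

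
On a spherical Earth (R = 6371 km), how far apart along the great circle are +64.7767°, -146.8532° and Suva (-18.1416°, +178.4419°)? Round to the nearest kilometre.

Δλ = 178.4419 − -146.8532 = 325.2951°; wrapped into (−180°, 180°]: -34.7049°.
Δφ = -18.1416 − 64.7767 = -82.9183°.
a = sin²(Δφ/2) + cos φ₁ · cos φ₂ · sin²(Δλ/2) = 0.474380.
c = 2·atan2(√a, √(1−a)) = 1.51953 rad → d = 6371·c ≈ 9680.95 km.

9681 km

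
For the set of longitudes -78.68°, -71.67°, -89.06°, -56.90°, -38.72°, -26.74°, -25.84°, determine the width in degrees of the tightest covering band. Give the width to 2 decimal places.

Sort the longitudes: -89.06°, -78.68°, -71.67°, -56.90°, -38.72°, -26.74°, -25.84°.
Eastward gaps between consecutive values (wrapping around): 10.38°, 7.01°, 14.77°, 18.18°, 11.98°, 0.90°, 296.78°.
Largest gap = 296.78° ⇒ minimal covering band is its complement: 360° − 296.78° = 63.22°.
Band runs from -89.06° eastward to -25.84°.

63.22°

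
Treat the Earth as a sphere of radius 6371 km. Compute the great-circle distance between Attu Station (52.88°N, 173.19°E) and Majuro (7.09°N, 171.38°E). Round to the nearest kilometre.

5094 km

Δλ = 171.38 − 173.19 = -1.81°.
Δφ = 7.09 − 52.88 = -45.79°.
a = sin²(Δφ/2) + cos φ₁ · cos φ₂ · sin²(Δλ/2) = 0.151504.
c = 2·atan2(√a, √(1−a)) = 0.79960 rad → d = 6371·c ≈ 5094.27 km.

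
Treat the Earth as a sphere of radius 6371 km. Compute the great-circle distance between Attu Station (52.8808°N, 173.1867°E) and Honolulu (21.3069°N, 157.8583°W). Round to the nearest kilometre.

4290 km

Δλ = -157.8583 − 173.1867 = -331.0450°; wrapped into (−180°, 180°]: 28.9550°.
Δφ = 21.3069 − 52.8808 = -31.5739°.
a = sin²(Δφ/2) + cos φ₁ · cos φ₂ · sin²(Δλ/2) = 0.109156.
c = 2·atan2(√a, √(1−a)) = 0.67343 rad → d = 6371·c ≈ 4290.42 km.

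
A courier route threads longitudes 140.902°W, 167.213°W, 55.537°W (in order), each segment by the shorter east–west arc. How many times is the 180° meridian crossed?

0

Leg 1: -140.902° → -167.213°, shortest Δλ = -26.311° (west) — does not cross 180°.
Leg 2: -167.213° → -55.537°, shortest Δλ = 111.676° (east) — does not cross 180°.
Total crossings: 0.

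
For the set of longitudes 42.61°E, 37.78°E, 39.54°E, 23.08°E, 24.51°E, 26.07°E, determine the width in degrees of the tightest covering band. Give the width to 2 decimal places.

19.53°

Sort the longitudes: +23.08°, +24.51°, +26.07°, +37.78°, +39.54°, +42.61°.
Eastward gaps between consecutive values (wrapping around): 1.43°, 1.56°, 11.71°, 1.76°, 3.07°, 340.47°.
Largest gap = 340.47° ⇒ minimal covering band is its complement: 360° − 340.47° = 19.53°.
Band runs from +23.08° eastward to +42.61°.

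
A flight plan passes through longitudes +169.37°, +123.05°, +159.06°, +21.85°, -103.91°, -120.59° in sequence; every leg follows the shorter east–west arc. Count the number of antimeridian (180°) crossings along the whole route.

0

Leg 1: +169.37° → +123.05°, shortest Δλ = -46.32° (west) — does not cross 180°.
Leg 2: +123.05° → +159.06°, shortest Δλ = 36.01° (east) — does not cross 180°.
Leg 3: +159.06° → +21.85°, shortest Δλ = -137.21° (west) — does not cross 180°.
Leg 4: +21.85° → -103.91°, shortest Δλ = -125.76° (west) — does not cross 180°.
Leg 5: -103.91° → -120.59°, shortest Δλ = -16.68° (west) — does not cross 180°.
Total crossings: 0.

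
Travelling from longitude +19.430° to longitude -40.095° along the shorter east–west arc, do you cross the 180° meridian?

Signed shortest Δλ = ((-40.095 − 19.430 + 180) mod 360) − 180 = -59.525°.
Going west by 59.525° from +19.430° reaches -40.095° without touching 180°.

No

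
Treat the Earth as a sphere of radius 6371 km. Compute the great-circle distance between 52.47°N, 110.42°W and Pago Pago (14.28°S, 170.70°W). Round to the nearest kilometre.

9388 km

Δλ = -170.70 − -110.42 = -60.28°.
Δφ = -14.28 − 52.47 = -66.75°.
a = sin²(Δφ/2) + cos φ₁ · cos φ₂ · sin²(Δλ/2) = 0.451468.
c = 2·atan2(√a, √(1−a)) = 1.47358 rad → d = 6371·c ≈ 9388.17 km.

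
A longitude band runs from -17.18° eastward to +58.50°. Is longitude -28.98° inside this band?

No

Band width going east from -17.18° to +58.50°: ((58.50 − -17.18) mod 360) = 75.68°.
Offset of -28.98° east of the west edge: ((-28.98 − -17.18) mod 360) = 348.20°.
348.20° > 75.68° ⇒ outside.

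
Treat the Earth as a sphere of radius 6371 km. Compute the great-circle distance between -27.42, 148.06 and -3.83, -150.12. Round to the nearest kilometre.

7041 km

Δλ = -150.12 − 148.06 = -298.18°; wrapped into (−180°, 180°]: 61.82°.
Δφ = -3.83 − -27.42 = 23.59°.
a = sin²(Δφ/2) + cos φ₁ · cos φ₂ · sin²(Δλ/2) = 0.275494.
c = 2·atan2(√a, √(1−a)) = 1.10514 rad → d = 6371·c ≈ 7040.82 km.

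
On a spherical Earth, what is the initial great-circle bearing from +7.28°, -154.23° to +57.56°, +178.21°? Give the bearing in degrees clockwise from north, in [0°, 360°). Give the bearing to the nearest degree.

Δλ = 178.21 − -154.23 = 332.44°; wrapped into (−180°, 180°]: -27.56°.
θ = atan2( sin Δλ · cos φ₂ , cos φ₁ · sin φ₂ − sin φ₁ · cos φ₂ · cos Δλ )
  = atan2(-0.24819, 0.77689) = -17.717° → normalised to [0°, 360°): 342.283°.

342°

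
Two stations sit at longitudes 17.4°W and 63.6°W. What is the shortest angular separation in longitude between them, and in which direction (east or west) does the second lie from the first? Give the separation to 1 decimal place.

46.2° west

Raw difference: -63.6 − -17.4 = -46.2°.
Normalise into (−180°, 180°]: -46.2° stays -46.2°.
Negative ⇒ the second point lies to the west; separation 46.2°.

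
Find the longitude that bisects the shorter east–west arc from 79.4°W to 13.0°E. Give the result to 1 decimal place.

Signed shortest Δλ from -79.4° to +13.0° is +92.4°.
Midpoint longitude = -79.4° + (+92.4°)/2 = -79.4° + 46.2° = -33.2°.

33.2°W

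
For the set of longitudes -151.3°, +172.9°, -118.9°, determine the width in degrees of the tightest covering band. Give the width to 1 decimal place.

68.2°

Sort the longitudes: -151.3°, -118.9°, +172.9°.
Eastward gaps between consecutive values (wrapping around): 32.4°, 291.8°, 35.8°.
Largest gap = 291.8° ⇒ minimal covering band is its complement: 360° − 291.8° = 68.2°.
Band runs from +172.9° eastward to -118.9°, crossing the antimeridian.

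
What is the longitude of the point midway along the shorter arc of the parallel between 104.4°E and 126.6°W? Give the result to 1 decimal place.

Signed shortest Δλ from +104.4° to -126.6° is +129.0°.
Midpoint longitude = +104.4° + (+129.0°)/2 = +104.4° + 64.5° = +168.9°.
(The naïve average (+104.4 + -126.6)/2 = -11.1° is on the wrong side of the globe.)

168.9°E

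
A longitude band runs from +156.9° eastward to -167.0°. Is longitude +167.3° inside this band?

Yes

Band width going east from +156.9° to -167.0°: ((-167.0 − 156.9) mod 360) = 36.1°.
Offset of +167.3° east of the west edge: ((167.3 − 156.9) mod 360) = 10.4°.
10.4° ≤ 36.1° ⇒ inside.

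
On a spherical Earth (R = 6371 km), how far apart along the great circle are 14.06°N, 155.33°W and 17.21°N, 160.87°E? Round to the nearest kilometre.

4694 km

Δλ = 160.87 − -155.33 = 316.20°; wrapped into (−180°, 180°]: -43.80°.
Δφ = 17.21 − 14.06 = 3.15°.
a = sin²(Δφ/2) + cos φ₁ · cos φ₂ · sin²(Δλ/2) = 0.129665.
c = 2·atan2(√a, √(1−a)) = 0.73673 rad → d = 6371·c ≈ 4693.71 km.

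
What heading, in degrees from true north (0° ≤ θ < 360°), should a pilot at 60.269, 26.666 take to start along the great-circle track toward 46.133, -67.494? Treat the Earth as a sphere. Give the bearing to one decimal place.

Δλ = -67.494 − 26.666 = -94.160°.
θ = atan2( sin Δλ · cos φ₂ , cos φ₁ · sin φ₂ − sin φ₁ · cos φ₂ · cos Δλ )
  = atan2(-0.69116, 0.40119) = -59.866° → normalised to [0°, 360°): 300.134°.

300.1°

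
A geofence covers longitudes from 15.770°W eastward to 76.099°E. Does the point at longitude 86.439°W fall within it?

No

Band width going east from -15.770° to +76.099°: ((76.099 − -15.770) mod 360) = 91.869°.
Offset of -86.439° east of the west edge: ((-86.439 − -15.770) mod 360) = 289.331°.
289.331° > 91.869° ⇒ outside.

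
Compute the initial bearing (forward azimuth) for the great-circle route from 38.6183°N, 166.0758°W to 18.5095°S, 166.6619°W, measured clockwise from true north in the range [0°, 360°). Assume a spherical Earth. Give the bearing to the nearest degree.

Δλ = -166.6619 − -166.0758 = -0.5861°.
θ = atan2( sin Δλ · cos φ₂ , cos φ₁ · sin φ₂ − sin φ₁ · cos φ₂ · cos Δλ )
  = atan2(-0.00970, -0.83985) = -179.338° → normalised to [0°, 360°): 180.662°.

181°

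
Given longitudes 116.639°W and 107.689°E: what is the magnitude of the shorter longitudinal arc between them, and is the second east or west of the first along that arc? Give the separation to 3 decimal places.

135.672° west

Raw difference: 107.689 − -116.639 = 224.328°.
Normalise into (−180°, 180°]: 224.328° − 360° = -135.672°.
Negative ⇒ the second point lies to the west; separation 135.672°.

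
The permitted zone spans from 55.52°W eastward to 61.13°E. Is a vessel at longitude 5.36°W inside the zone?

Band width going east from -55.52° to +61.13°: ((61.13 − -55.52) mod 360) = 116.65°.
Offset of -5.36° east of the west edge: ((-5.36 − -55.52) mod 360) = 50.16°.
50.16° ≤ 116.65° ⇒ inside.

Yes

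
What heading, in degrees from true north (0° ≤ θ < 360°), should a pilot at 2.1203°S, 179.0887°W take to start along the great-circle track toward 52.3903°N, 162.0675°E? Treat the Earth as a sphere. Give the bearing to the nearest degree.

346°

Δλ = 162.0675 − -179.0887 = 341.1562°; wrapped into (−180°, 180°]: -18.8438°.
θ = atan2( sin Δλ · cos φ₂ , cos φ₁ · sin φ₂ − sin φ₁ · cos φ₂ · cos Δλ )
  = atan2(-0.19711, 0.81301) = -13.628° → normalised to [0°, 360°): 346.372°.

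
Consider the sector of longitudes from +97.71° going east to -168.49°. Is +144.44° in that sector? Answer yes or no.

Yes

Band width going east from +97.71° to -168.49°: ((-168.49 − 97.71) mod 360) = 93.80°.
Offset of +144.44° east of the west edge: ((144.44 − 97.71) mod 360) = 46.73°.
46.73° ≤ 93.80° ⇒ inside.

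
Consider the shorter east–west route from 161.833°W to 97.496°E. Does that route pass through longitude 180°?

Naïve |97.496 − -161.833| = 259.329° > 180°, so the shorter arc goes the other way round — across 180°.
Signed shortest Δλ = ((97.496 − -161.833 + 180) mod 360) − 180 = -100.671°.
Going west by 100.671° from -161.833° passes through 180° before reaching +97.496°.

Yes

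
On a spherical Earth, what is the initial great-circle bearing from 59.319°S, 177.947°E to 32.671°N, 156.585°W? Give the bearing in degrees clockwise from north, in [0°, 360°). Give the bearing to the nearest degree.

Δλ = -156.585 − 177.947 = -334.532°; wrapped into (−180°, 180°]: 25.468°.
θ = atan2( sin Δλ · cos φ₂ , cos φ₁ · sin φ₂ − sin φ₁ · cos φ₂ · cos Δλ )
  = atan2(0.36197, 0.92905) = 21.287° → normalised to [0°, 360°): 21.287°.

21°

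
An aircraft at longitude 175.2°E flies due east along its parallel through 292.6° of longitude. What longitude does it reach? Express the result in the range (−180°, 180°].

107.8°E

Start at +175.2°; shift +292.6° → +467.8°.
+467.8° lies outside (−180°, 180°]; subtract 360° → +107.8°.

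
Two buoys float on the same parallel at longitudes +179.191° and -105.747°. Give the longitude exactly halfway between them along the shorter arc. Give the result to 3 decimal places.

Signed shortest Δλ from +179.191° to -105.747° is +75.062°.
Midpoint longitude = +179.191° + (+75.062°)/2 = +179.191° + 37.531° = +216.722°.
Normalise into (−180°, 180°]: -143.278°.
(The naïve average (+179.191 + -105.747)/2 = 36.722° is on the wrong side of the globe.)

-143.278°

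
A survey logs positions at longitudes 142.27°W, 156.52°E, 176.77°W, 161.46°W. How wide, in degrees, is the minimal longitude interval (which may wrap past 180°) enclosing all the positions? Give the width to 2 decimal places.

61.21°

Sort the longitudes: -176.77°, -161.46°, -142.27°, +156.52°.
Eastward gaps between consecutive values (wrapping around): 15.31°, 19.19°, 298.79°, 26.71°.
Largest gap = 298.79° ⇒ minimal covering band is its complement: 360° − 298.79° = 61.21°.
Band runs from +156.52° eastward to -142.27°, crossing the antimeridian.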